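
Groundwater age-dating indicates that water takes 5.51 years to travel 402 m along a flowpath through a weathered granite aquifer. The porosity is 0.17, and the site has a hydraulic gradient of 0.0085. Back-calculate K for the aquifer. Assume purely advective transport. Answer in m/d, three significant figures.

4.00 m/d

t = 5.51 years = 2011 d
v = L / t = 402 / 2011 = 0.1999 m/d
K = v · n / i = 0.1999 × 0.17 / 0.0085 = 4.00 m/d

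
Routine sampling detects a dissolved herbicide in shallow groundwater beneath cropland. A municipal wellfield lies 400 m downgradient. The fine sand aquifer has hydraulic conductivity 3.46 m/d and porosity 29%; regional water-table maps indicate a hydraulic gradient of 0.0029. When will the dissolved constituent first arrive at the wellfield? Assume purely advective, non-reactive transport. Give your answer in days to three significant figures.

11600 days

Darcy flux q = K·i = 3.46 × 0.0029 = 0.01003 m/d
Seepage velocity v = q / n = 0.01003 / 0.29 = 0.03460 m/d
t = L / v = 400 / 0.03460 = 11560 d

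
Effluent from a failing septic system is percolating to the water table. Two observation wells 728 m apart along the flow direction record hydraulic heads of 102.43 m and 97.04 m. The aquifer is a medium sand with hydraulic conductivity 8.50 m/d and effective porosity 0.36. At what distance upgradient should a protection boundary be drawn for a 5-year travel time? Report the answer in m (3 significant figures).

Hydraulic gradient i = (102.43 − 97.04) / 728 = 5.39 / 728 = 0.007404
q = Ki = 8.50 × 0.007404 = 0.06293 m/d
Seepage velocity v = q / n = 0.06293 / 0.36 = 0.1748 m/d
T = 5 yr × 365 = 1825 d
L = v × T = 0.1748 × 1825 = 319.0 m

319 m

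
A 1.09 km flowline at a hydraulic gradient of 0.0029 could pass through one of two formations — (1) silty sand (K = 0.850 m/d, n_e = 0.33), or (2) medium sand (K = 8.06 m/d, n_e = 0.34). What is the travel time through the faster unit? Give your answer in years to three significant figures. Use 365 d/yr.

Unit 1 (silty sand): v = 0.850×0.0029/0.33 = 0.007470 m/d, t = 1090/0.007470 = 145900 d
Unit 2 (medium sand): v = 8.06×0.0029/0.34 = 0.06875 m/d, t = 1090/0.06875 = 15860 d
Faster: 15860 d / 365 = 43.4 yr

43.4 years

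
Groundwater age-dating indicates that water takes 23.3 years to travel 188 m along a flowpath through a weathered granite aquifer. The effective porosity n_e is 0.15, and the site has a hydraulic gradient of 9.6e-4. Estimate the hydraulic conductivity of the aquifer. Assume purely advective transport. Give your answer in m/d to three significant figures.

3.45 m/d

t = 23.3 years = 8505 d
v = L / t = 188 / 8505 = 0.02211 m/d
K = v · n / i = 0.02211 × 0.15 / 9.6e-4 = 3.45 m/d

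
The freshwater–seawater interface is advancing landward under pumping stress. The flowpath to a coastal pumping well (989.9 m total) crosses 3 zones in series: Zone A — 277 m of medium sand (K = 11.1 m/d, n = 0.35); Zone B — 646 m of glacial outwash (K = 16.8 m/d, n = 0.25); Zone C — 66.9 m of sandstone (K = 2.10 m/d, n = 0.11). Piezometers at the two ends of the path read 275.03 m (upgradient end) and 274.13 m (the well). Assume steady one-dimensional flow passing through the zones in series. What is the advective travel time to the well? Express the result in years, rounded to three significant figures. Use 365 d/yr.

77.1 years

Total head drop ΔH = 275.03 − 274.13 = 0.90 m
Continuity: the same q passes through each zone, so ΔH = q·Σ(L_j/K_j) — the zones act as resistances in series.
Σ(L/K) = 277/11.1 + 646/16.8 + 66.9/2.10 = 24.95 + 38.45 + 31.86 = 95.26 d
q = ΔH / Σ(L/K) = 0.90 / 95.26 = 0.009447 m/d (same in every zone)
Zone A: v = q/n = 0.009447/0.35 = 0.02699 m/d → t_A = 277/0.02699 = 10260 d
Zone B: v = q/n = 0.009447/0.25 = 0.03779 m/d → t_B = 646/0.03779 = 17090 d
Zone C: v = q/n = 0.009447/0.11 = 0.08589 m/d → t_C = 66.9/0.08589 = 778.9 d
Total t = 10260 + 17090 + 778.9 = 28140 d
   = 28140 / 365 = 77.1 yr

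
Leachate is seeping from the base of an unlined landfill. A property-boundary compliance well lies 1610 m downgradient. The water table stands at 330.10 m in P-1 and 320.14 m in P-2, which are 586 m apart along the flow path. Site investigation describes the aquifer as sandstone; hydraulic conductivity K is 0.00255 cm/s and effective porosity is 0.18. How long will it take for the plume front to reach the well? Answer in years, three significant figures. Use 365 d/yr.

21.2 years

Hydraulic gradient i = (330.10 − 320.14) / 586 = 9.96 / 586 = 0.01700
K = 0.00255 cm/s × 864 = 2.203 m/d
Darcy flux q = K·i = 2.203 × 0.01700 = 0.03745 m/d
v = Ki/n = 2.203·0.01700/0.18 = 0.2080 m/d
t = L / v = 1610 / 0.2080 = 7739 d
   = 7739 / 365 = 21.2 yr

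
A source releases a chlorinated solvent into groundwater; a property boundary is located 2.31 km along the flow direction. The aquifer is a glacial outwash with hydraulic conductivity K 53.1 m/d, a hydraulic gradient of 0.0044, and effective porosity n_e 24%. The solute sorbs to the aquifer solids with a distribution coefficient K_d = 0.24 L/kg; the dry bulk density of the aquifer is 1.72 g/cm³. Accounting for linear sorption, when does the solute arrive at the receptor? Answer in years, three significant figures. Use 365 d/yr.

17.7 years

Specific discharge q = 53.1 × 0.0044 = 0.2336 m/d
Seepage velocity v = q / n = 0.2336 / 0.24 = 0.9735 m/d
Retardation R = 1 + ρ_b·K_d/n = 1 + 1.72×0.24/0.24 = 2.720
Contaminant velocity v_c = v/R = 0.9735/2.720 = 0.3579 m/d
L = 2.31 km = 2310 m
t = L/v_c = 2310/0.3579 = 6454 d
   = 6454/365 = 17.7 yr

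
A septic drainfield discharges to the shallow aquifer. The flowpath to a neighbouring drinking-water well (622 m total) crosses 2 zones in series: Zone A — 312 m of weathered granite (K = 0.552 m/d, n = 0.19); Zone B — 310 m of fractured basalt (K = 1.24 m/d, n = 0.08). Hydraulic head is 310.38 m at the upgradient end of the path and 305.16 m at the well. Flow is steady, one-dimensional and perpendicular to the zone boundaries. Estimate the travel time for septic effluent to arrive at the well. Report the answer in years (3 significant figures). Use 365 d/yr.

Total head drop ΔH = 310.38 − 305.16 = 5.22 m
Steady 1-D flow in series ⇒ the Darcy flux q is identical in every zone and the zone head losses add (resistances L/K in series).
Σ(L/K) = 312/0.552 + 310/1.24 = 565.2 + 250.0 = 815.2 d
q = ΔH / Σ(L/K) = 5.22 / 815.2 = 0.006403 m/d (same in every zone)
Zone A: v = q/n = 0.006403/0.19 = 0.03370 m/d → t_A = 312/0.03370 = 9258 d
Zone B: v = q/n = 0.006403/0.08 = 0.08004 m/d → t_B = 310/0.08004 = 3873 d
Total t = 9258 + 3873 = 13130 d
   = 13130 / 365 = 36.0 yr

36.0 years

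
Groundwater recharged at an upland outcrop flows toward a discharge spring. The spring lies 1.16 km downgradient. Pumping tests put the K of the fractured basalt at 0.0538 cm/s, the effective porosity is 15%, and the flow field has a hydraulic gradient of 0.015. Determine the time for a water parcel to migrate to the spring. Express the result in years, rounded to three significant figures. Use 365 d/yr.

0.684 years

K = 0.0538 cm/s × 864 = 46.48 m/d
q = Ki = 46.48 × 0.015 = 0.6972 m/d
v = Ki/n = 46.48·0.015/0.15 = 4.648 m/d
L = 1.16 km = 1160 m
t = L / v = 1160 / 4.648 = 249.6 d
   = 249.6 / 365 = 0.684 yr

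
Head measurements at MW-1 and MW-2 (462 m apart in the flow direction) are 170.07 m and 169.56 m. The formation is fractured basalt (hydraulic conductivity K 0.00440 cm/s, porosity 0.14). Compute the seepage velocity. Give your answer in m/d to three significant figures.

0.0300 m/d

Hydraulic gradient i = (170.07 − 169.56) / 462 = 0.51 / 462 = 0.001104
K = 0.00440 cm/s × 864 = 3.802 m/d
q = Ki = 3.802 × 0.001104 = 0.004197 m/d
Seepage velocity v = q / n = 0.004197 / 0.14 = 0.02998 m/d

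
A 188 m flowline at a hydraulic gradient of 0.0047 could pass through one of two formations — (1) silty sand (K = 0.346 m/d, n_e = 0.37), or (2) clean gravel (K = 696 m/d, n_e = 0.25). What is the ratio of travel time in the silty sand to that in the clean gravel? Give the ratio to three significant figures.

Unit 1 (silty sand): v = 0.346×0.0047/0.37 = 0.004395 m/d, t = 188/0.004395 = 42770 d
Unit 2 (clean gravel): v = 696×0.0047/0.25 = 13.08 m/d, t = 188/13.08 = 14.37 d
t(silty sand) / t(clean gravel) = 42770/14.37 = 2980

2980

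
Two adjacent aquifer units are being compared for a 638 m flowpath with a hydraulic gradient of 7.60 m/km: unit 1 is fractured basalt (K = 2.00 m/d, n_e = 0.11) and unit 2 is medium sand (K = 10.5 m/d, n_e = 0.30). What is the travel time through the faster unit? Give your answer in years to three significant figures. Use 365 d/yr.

Unit 1 (fractured basalt): v = 2.00×0.0076/0.11 = 0.1382 m/d, t = 638/0.1382 = 4617 d
Unit 2 (medium sand): v = 10.5×0.0076/0.30 = 0.2660 m/d, t = 638/0.2660 = 2398 d
Faster: 2398 d / 365 = 6.57 yr

6.57 years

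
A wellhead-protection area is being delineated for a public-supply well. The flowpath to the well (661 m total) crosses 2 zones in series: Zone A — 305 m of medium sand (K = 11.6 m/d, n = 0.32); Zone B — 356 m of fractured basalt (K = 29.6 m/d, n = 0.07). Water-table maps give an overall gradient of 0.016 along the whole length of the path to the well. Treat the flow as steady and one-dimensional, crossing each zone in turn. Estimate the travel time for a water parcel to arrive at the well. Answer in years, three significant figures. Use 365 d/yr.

Steady 1-D flow in series ⇒ the Darcy flux q is identical in every zone and the zone head losses add (resistances L/K in series).
Σ(L/K) = 305/11.6 + 356/29.6 = 26.29 + 12.03 = 38.32 d
K_eq = L_total / Σ(L/K) = 661 / 38.32 = 17.25 m/d
q = K_eq · i = 17.25 × 0.016 = 0.2760 m/d (same in every zone)
Zone A: v = q/n = 0.2760/0.32 = 0.8625 m/d → t_A = 305/0.8625 = 353.6 d
Zone B: v = q/n = 0.2760/0.07 = 3.943 m/d → t_B = 356/3.943 = 90.29 d
Total t = 353.6 + 90.29 = 443.9 d
   = 443.9 / 365 = 1.22 yr

1.22 years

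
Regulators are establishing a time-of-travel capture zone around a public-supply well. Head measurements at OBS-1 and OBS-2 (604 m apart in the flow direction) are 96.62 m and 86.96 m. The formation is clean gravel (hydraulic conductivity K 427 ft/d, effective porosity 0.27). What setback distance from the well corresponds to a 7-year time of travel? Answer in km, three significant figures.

Hydraulic gradient i = (96.62 − 86.96) / 604 = 9.66 / 604 = 0.01599
K = 427 ft/d × 0.3048 = 130.1 m/d
Darcy flux q = K·i = 130.1 × 0.01599 = 2.082 m/d
Seepage velocity v = q / n = 2.082 / 0.27 = 7.709 m/d
T = 7 yr × 365 = 2555 d
L = v × T = 7.709 × 2555 = 19700 m
   = 19.7 km

19.7 km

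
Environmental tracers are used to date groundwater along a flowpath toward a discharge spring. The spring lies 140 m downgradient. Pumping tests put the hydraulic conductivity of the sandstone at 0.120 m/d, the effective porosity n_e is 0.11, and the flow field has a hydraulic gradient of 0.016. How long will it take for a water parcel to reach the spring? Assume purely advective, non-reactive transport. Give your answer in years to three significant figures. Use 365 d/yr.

q = Ki = 0.120 × 0.016 = 0.001920 m/d
v = Ki/n = 0.120·0.016/0.11 = 0.01745 m/d
t = L / v = 140 / 0.01745 = 8021 d
   = 8021 / 365 = 22.0 yr

22.0 years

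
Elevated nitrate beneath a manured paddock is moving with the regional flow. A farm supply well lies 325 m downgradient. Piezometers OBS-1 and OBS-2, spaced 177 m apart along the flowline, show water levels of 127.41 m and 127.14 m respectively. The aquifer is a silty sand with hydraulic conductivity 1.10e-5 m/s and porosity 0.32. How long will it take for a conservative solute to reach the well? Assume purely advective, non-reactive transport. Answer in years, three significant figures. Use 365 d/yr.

197 years

Hydraulic gradient i = (127.41 − 127.14) / 177 = 0.27 / 177 = 0.001525
K = 1.10e-5 m/s × 86400 s/d = 0.9504 m/d
Specific discharge q = 0.9504 × 0.001525 = 0.001450 m/d
v_s = q/n_e = 0.001450/0.32 = 0.004531 m/d
t = L / v = 325 / 0.004531 = 71740 d
   = 71740 / 365 = 197 yr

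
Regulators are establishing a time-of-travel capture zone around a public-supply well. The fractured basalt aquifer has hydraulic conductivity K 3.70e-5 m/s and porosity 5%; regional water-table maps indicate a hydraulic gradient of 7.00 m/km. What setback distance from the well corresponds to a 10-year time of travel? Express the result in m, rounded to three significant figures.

K = 3.70e-5 m/s × 86400 s/d = 3.197 m/d
q = Ki = 3.197 × 0.0070 = 0.02238 m/d
Average linear velocity = 0.02238 / 0.05 = 0.4476 m/d
T = 10 yr × 365 = 3650 d
L = v × T = 0.4476 × 3650 = 1634 m

1630 m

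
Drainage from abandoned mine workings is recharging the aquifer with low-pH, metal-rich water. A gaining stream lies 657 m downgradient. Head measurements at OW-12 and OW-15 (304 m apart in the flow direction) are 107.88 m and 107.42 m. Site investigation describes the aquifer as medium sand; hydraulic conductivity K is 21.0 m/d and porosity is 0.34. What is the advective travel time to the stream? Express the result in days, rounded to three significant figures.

Hydraulic gradient i = (107.88 − 107.42) / 304 = 0.46 / 304 = 0.001513
q = Ki = 21.0 × 0.001513 = 0.03178 m/d
v_s = q/n_e = 0.03178/0.34 = 0.09346 m/d
t = L / v = 657 / 0.09346 = 7030 d

7030 days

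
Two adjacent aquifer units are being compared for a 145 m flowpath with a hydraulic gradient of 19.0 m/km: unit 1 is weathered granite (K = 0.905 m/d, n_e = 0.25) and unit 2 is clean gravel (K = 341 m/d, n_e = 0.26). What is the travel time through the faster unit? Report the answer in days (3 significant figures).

Unit 1 (weathered granite): v = 0.905×0.019/0.25 = 0.06878 m/d, t = 145/0.06878 = 2108 d
Unit 2 (clean gravel): v = 341×0.019/0.26 = 24.92 m/d, t = 145/24.92 = 5.819 d
Faster unit: t = 5.82 d

5.82 days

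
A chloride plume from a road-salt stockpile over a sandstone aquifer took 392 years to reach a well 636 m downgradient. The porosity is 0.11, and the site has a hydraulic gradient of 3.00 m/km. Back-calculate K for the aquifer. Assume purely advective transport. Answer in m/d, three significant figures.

t = 392 years = 143100 d
v = L / t = 636 / 143100 = 0.004445 m/d
K = v · n / i = 0.004445 × 0.11 / 0.0030 = 0.163 m/d

0.163 m/d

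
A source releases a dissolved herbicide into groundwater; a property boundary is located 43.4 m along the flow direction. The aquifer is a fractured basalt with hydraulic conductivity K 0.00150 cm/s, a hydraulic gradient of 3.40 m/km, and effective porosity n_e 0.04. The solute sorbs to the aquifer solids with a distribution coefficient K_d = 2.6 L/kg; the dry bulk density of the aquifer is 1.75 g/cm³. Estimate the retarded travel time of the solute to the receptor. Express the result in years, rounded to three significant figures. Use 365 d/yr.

124 years

K = 0.00150 cm/s × 864 = 1.296 m/d
q = Ki = 1.296 × 0.0034 = 0.004406 m/d
Seepage velocity v = q / n = 0.004406 / 0.04 = 0.1102 m/d
Retardation R = 1 + ρ_b·K_d/n = 1 + 1.75×2.6/0.04 = 114.8
Contaminant velocity v_c = v/R = 0.1102/114.8 = 9.600e-4 m/d
t = L/v_c = 43.4/9.600e-4 = 45210 d
   = 45210/365 = 124 yr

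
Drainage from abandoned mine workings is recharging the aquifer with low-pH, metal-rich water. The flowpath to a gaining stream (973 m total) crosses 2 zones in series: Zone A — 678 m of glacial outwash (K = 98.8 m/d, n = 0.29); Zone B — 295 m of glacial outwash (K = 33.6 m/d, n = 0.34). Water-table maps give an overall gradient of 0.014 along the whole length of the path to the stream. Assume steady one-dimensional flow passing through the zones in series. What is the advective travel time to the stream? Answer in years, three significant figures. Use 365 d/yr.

0.934 years

Steady 1-D flow in series ⇒ the Darcy flux q is identical in every zone and the zone head losses add (resistances L/K in series).
Σ(L/K) = 678/98.8 + 295/33.6 = 6.862 + 8.780 = 15.64 d
K_eq = L_total / Σ(L/K) = 973 / 15.64 = 62.20 m/d
q = K_eq · i = 62.20 × 0.014 = 0.8709 m/d (same in every zone)
Zone A: v = q/n = 0.8709/0.29 = 3.003 m/d → t_A = 678/3.003 = 225.8 d
Zone B: v = q/n = 0.8709/0.34 = 2.561 m/d → t_B = 295/2.561 = 115.2 d
Total t = 225.8 + 115.2 = 341.0 d
   = 341.0 / 365 = 0.934 yr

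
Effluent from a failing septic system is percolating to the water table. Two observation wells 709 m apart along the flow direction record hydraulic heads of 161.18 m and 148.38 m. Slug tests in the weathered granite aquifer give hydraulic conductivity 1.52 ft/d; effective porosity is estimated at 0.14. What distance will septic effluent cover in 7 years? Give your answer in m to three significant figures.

Hydraulic gradient i = (161.18 − 148.38) / 709 = 12.80 / 709 = 0.01805
K = 1.52 ft/d × 0.3048 = 0.4633 m/d
Darcy flux q = K·i = 0.4633 × 0.01805 = 0.008364 m/d
Average linear velocity = 0.008364 / 0.14 = 0.05974 m/d
T = 7 yr × 365 = 2555 d
L = v × T = 0.05974 × 2555 = 152.6 m

153 m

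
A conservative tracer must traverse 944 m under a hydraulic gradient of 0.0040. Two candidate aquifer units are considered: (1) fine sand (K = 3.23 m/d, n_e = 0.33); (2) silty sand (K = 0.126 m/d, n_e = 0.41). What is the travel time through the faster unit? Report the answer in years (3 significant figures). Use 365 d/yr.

66.1 years

Unit 1 (fine sand): v = 3.23×0.0040/0.33 = 0.03915 m/d, t = 944/0.03915 = 24110 d
Unit 2 (silty sand): v = 0.126×0.0040/0.41 = 0.001229 m/d, t = 944/0.001229 = 767900 d
Faster: 24110 d / 365 = 66.1 yr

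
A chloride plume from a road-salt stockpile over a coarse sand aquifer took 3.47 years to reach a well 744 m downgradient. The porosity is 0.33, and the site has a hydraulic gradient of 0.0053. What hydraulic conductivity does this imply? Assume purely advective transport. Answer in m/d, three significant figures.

t = 3.47 years = 1267 d
v = L / t = 744 / 1267 = 0.5874 m/d
K = v · n / i = 0.5874 × 0.33 / 0.0053 = 36.6 m/d

36.6 m/d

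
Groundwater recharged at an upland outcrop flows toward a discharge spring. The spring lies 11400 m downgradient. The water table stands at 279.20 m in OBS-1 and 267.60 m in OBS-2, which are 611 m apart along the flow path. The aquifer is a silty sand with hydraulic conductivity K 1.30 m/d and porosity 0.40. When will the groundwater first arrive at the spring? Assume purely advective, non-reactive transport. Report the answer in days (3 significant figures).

185000 days

Hydraulic gradient i = (279.20 − 267.60) / 611 = 11.60 / 611 = 0.01899
Darcy flux q = K·i = 1.30 × 0.01899 = 0.02468 m/d
Seepage velocity v = q / n = 0.02468 / 0.40 = 0.06170 m/d
t = L / v = 11400 / 0.06170 = 184800 d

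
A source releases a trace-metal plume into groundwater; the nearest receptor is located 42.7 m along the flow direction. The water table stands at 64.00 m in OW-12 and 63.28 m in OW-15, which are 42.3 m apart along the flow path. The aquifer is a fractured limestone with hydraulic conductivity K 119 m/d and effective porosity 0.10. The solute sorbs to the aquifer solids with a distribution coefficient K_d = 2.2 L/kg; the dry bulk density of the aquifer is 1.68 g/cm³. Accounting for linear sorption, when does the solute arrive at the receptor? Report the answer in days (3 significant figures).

80.0 days

Hydraulic gradient i = (64.00 − 63.28) / 42.3 = 0.72 / 42.3 = 0.01702
Specific discharge q = 119 × 0.01702 = 2.026 m/d
v_s = q/n_e = 2.026/0.10 = 20.26 m/d
Retardation R = 1 + ρ_b·K_d/n = 1 + 1.68×2.2/0.10 = 37.96
Contaminant velocity v_c = v/R = 20.26/37.96 = 0.5336 m/d
t = L/v_c = 42.7/0.5336 = 80.02 d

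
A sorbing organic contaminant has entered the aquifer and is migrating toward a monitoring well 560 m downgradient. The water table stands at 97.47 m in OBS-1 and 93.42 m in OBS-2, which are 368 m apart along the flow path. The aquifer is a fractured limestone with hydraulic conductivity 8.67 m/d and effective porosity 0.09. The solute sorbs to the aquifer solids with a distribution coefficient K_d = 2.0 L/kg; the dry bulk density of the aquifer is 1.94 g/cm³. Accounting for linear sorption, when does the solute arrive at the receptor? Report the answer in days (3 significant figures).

Hydraulic gradient i = (97.47 − 93.42) / 368 = 4.05 / 368 = 0.01101
Specific discharge q = 8.67 × 0.01101 = 0.09542 m/d
Average linear velocity = 0.09542 / 0.09 = 1.060 m/d
Retardation R = 1 + ρ_b·K_d/n = 1 + 1.94×2.0/0.09 = 44.11
Contaminant velocity v_c = v/R = 1.060/44.11 = 0.02403 m/d
t = L/v_c = 560/0.02403 = 23300 d

23300 days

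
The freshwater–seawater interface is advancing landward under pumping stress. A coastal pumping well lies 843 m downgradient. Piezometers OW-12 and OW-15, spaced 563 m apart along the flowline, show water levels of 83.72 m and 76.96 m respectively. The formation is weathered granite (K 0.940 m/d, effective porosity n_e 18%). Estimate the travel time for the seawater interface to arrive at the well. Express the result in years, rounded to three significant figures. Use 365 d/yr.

36.8 years

Hydraulic gradient i = (83.72 − 76.96) / 563 = 6.76 / 563 = 0.01201
Specific discharge q = 0.940 × 0.01201 = 0.01129 m/d
v_s = q/n_e = 0.01129/0.18 = 0.06270 m/d
t = L / v = 843 / 0.06270 = 13440 d
   = 13440 / 365 = 36.8 yr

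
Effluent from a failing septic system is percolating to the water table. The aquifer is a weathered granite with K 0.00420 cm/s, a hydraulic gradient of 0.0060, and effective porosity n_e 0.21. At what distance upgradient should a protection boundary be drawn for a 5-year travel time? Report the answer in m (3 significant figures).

K = 0.00420 cm/s × 864 = 3.629 m/d
q = Ki = 3.629 × 0.0060 = 0.02177 m/d
v_s = q/n_e = 0.02177/0.21 = 0.1037 m/d
T = 5 yr × 365 = 1825 d
L = v × T = 0.1037 × 1825 = 189.2 m

189 m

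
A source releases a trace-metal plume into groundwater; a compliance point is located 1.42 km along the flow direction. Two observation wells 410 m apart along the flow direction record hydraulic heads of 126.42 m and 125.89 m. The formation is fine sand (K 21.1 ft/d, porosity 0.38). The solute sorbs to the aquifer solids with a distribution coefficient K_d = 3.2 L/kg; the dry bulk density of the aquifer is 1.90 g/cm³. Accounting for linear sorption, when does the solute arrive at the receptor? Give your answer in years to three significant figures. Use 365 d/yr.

3020 years

Hydraulic gradient i = (126.42 − 125.89) / 410 = 0.53 / 410 = 0.001293
K = 21.1 ft/d × 0.3048 = 6.431 m/d
Specific discharge q = 6.431 × 0.001293 = 0.008314 m/d
Average linear velocity = 0.008314 / 0.38 = 0.02188 m/d
Retardation R = 1 + ρ_b·K_d/n = 1 + 1.90×3.2/0.38 = 17.00
Contaminant velocity v_c = v/R = 0.02188/17.00 = 0.001287 m/d
L = 1.42 km = 1420 m
t = L/v_c = 1420/0.001287 = 1.103e6 d
   = 1.103e6/365 = 3020 yr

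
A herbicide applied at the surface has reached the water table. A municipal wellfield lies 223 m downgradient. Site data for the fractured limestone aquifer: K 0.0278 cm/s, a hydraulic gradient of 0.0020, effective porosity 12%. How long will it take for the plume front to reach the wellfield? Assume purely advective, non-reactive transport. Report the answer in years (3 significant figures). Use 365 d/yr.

K = 0.0278 cm/s × 864 = 24.02 m/d
Specific discharge q = 24.02 × 0.0020 = 0.04804 m/d
v_s = q/n_e = 0.04804/0.12 = 0.4003 m/d
t = L / v = 223 / 0.4003 = 557.1 d
   = 557.1 / 365 = 1.53 yr

1.53 years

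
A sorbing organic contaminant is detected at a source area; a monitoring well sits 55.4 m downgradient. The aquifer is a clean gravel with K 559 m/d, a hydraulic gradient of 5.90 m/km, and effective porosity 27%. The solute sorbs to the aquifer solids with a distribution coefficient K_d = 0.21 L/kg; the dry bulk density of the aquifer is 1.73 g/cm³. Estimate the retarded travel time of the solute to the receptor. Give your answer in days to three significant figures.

10.6 days

q = Ki = 559 × 0.0059 = 3.298 m/d
v = Ki/n = 559·0.0059/0.27 = 12.22 m/d
Retardation R = 1 + ρ_b·K_d/n = 1 + 1.73×0.21/0.27 = 2.346
Contaminant velocity v_c = v/R = 12.22/2.346 = 5.208 m/d
t = L/v_c = 55.4/5.208 = 10.64 d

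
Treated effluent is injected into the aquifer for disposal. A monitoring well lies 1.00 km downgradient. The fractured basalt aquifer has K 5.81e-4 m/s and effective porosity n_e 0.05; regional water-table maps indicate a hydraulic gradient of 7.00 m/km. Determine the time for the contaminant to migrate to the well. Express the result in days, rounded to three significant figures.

142 days

K = 5.81e-4 m/s × 86400 s/d = 50.20 m/d
Specific discharge q = 50.20 × 0.0070 = 0.3514 m/d
v = Ki/n = 50.20·0.0070/0.05 = 7.028 m/d
L = 1.00 km = 1000 m
t = L / v = 1000 / 7.028 = 142.3 d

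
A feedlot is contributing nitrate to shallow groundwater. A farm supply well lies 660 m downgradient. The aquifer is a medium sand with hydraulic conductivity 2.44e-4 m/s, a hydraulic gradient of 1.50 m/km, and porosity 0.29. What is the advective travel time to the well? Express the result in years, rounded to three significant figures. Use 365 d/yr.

K = 2.44e-4 m/s × 86400 s/d = 21.08 m/d
Darcy flux q = K·i = 21.08 × 0.0015 = 0.03162 m/d
v = Ki/n = 21.08·0.0015/0.29 = 0.1090 m/d
t = L / v = 660 / 0.1090 = 6053 d
   = 6053 / 365 = 16.6 yr

16.6 years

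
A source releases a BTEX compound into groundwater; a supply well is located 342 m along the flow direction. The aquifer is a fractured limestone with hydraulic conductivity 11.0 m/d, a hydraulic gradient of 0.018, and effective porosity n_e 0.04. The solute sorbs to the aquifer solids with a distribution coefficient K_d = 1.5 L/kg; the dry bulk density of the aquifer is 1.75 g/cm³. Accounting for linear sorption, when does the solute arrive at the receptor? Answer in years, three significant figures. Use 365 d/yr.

Darcy flux q = K·i = 11.0 × 0.018 = 0.1980 m/d
v = Ki/n = 11.0·0.018/0.04 = 4.950 m/d
Retardation R = 1 + ρ_b·K_d/n = 1 + 1.75×1.5/0.04 = 66.63
Contaminant velocity v_c = v/R = 4.950/66.63 = 0.07430 m/d
t = L/v_c = 342/0.07430 = 4603 d
   = 4603/365 = 12.6 yr

12.6 years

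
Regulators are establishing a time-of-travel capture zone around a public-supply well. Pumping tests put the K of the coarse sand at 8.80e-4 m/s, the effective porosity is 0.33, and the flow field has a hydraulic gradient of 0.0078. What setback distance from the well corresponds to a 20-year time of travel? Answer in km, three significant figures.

K = 8.80e-4 m/s × 86400 s/d = 76.03 m/d
q = Ki = 76.03 × 0.0078 = 0.5930 m/d
v_s = q/n_e = 0.5930/0.33 = 1.797 m/d
T = 20 yr × 365 = 7300 d
L = v × T = 1.797 × 7300 = 13120 m
   = 13.1 km

13.1 km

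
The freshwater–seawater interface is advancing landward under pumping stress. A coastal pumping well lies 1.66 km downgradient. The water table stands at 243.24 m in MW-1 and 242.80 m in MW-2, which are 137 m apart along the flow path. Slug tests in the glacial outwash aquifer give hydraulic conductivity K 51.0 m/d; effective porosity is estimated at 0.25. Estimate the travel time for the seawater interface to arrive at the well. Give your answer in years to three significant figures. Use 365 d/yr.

6.94 years

Hydraulic gradient i = (243.24 − 242.80) / 137 = 0.44 / 137 = 0.003212
Specific discharge q = 51.0 × 0.003212 = 0.1638 m/d
v_s = q/n_e = 0.1638/0.25 = 0.6552 m/d
L = 1.66 km = 1660 m
t = L / v = 1660 / 0.6552 = 2534 d
   = 2534 / 365 = 6.94 yr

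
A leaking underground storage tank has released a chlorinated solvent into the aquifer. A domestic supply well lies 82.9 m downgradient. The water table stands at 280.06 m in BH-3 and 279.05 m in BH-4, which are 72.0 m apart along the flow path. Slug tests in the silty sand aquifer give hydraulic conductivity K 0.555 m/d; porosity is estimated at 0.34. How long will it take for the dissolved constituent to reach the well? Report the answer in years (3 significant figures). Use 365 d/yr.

9.92 years

Hydraulic gradient i = (280.06 − 279.05) / 72.0 = 1.01 / 72.0 = 0.01403
q = Ki = 0.555 × 0.01403 = 0.007785 m/d
v = Ki/n = 0.555·0.01403/0.34 = 0.02290 m/d
t = L / v = 82.9 / 0.02290 = 3620 d
   = 3620 / 365 = 9.92 yr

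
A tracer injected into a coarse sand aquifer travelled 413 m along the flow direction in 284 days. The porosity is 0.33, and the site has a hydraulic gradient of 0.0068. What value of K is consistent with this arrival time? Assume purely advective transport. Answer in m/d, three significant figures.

v = L / t = 413 / 284 = 1.454 m/d
K = v · n / i = 1.454 × 0.33 / 0.0068 = 70.6 m/d

70.6 m/d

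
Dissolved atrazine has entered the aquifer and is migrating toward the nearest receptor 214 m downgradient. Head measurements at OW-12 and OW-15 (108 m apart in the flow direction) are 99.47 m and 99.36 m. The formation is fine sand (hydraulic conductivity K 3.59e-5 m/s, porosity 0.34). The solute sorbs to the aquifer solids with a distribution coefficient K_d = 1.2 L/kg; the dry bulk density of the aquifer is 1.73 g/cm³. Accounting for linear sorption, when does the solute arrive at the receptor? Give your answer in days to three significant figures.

164000 days

Hydraulic gradient i = (99.47 − 99.36) / 108 = 0.11 / 108 = 0.001019
K = 3.59e-5 m/s × 86400 s/d = 3.102 m/d
Specific discharge q = 3.102 × 0.001019 = 0.003159 m/d
v_s = q/n_e = 0.003159/0.34 = 0.009292 m/d
Retardation R = 1 + ρ_b·K_d/n = 1 + 1.73×1.2/0.34 = 7.106
Contaminant velocity v_c = v/R = 0.009292/7.106 = 0.001308 m/d
t = L/v_c = 214/0.001308 = 163700 d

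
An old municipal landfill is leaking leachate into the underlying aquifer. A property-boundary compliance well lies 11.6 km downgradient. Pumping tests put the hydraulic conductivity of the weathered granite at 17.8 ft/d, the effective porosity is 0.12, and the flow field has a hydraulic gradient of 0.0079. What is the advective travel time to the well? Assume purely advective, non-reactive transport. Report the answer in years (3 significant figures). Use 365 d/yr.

K = 17.8 ft/d × 0.3048 = 5.425 m/d
Darcy flux q = K·i = 5.425 × 0.0079 = 0.04286 m/d
Average linear velocity = 0.04286 / 0.12 = 0.3572 m/d
L = 11.6 km = 11600 m
t = L / v = 11600 / 0.3572 = 32480 d
   = 32480 / 365 = 89.0 yr

89.0 years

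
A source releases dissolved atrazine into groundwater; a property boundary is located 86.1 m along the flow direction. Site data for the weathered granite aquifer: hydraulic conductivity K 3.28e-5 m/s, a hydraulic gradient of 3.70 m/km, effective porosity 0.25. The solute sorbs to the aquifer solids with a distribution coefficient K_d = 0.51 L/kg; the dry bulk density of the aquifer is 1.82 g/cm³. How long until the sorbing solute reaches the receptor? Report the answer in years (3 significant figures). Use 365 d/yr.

26.5 years

K = 3.28e-5 m/s × 86400 s/d = 2.834 m/d
Darcy flux q = K·i = 2.834 × 0.0037 = 0.01049 m/d
v = Ki/n = 2.834·0.0037/0.25 = 0.04194 m/d
Retardation R = 1 + ρ_b·K_d/n = 1 + 1.82×0.51/0.25 = 4.713
Contaminant velocity v_c = v/R = 0.04194/4.713 = 0.008900 m/d
t = L/v_c = 86.1/0.008900 = 9675 d
   = 9675/365 = 26.5 yr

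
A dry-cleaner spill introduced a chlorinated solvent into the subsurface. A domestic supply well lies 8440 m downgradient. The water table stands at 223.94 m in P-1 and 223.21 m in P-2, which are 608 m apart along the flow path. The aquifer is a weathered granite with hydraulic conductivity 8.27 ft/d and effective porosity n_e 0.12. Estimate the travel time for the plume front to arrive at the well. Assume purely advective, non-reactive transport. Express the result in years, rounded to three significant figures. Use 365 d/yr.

917 years

Hydraulic gradient i = (223.94 − 223.21) / 608 = 0.73 / 608 = 0.001201
K = 8.27 ft/d × 0.3048 = 2.521 m/d
Specific discharge q = 2.521 × 0.001201 = 0.003026 m/d
v = Ki/n = 2.521·0.001201/0.12 = 0.02522 m/d
t = L / v = 8440 / 0.02522 = 334600 d
   = 334600 / 365 = 917 yr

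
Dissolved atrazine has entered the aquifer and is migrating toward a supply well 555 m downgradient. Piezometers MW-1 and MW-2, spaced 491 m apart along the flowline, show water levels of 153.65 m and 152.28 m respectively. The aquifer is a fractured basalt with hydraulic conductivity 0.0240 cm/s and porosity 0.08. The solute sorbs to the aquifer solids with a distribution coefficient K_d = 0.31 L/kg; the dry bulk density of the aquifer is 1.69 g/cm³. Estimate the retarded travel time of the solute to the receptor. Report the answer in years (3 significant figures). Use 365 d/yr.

15.9 years

Hydraulic gradient i = (153.65 − 152.28) / 491 = 1.37 / 491 = 0.002790
K = 0.0240 cm/s × 864 = 20.74 m/d
Darcy flux q = K·i = 20.74 × 0.002790 = 0.05786 m/d
Average linear velocity = 0.05786 / 0.08 = 0.7232 m/d
Retardation R = 1 + ρ_b·K_d/n = 1 + 1.69×0.31/0.08 = 7.549
Contaminant velocity v_c = v/R = 0.7232/7.549 = 0.09581 m/d
t = L/v_c = 555/0.09581 = 5793 d
   = 5793/365 = 15.9 yr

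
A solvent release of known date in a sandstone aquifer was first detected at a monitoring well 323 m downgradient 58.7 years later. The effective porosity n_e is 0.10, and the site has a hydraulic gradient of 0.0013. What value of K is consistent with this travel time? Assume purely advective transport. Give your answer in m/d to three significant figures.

t = 58.7 years = 21430 d
v = L / t = 323 / 21430 = 0.01508 m/d
K = v · n / i = 0.01508 × 0.10 / 0.0013 = 1.16 m/d

1.16 m/d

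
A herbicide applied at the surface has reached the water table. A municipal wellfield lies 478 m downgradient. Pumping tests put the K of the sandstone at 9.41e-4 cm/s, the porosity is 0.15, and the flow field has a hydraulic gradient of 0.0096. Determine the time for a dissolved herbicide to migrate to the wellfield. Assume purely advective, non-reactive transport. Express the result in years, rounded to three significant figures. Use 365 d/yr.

25.2 years

K = 9.41e-4 cm/s × 864 = 0.8130 m/d
Specific discharge q = 0.8130 × 0.0096 = 0.007805 m/d
v_s = q/n_e = 0.007805/0.15 = 0.05203 m/d
t = L / v = 478 / 0.05203 = 9186 d
   = 9186 / 365 = 25.2 yr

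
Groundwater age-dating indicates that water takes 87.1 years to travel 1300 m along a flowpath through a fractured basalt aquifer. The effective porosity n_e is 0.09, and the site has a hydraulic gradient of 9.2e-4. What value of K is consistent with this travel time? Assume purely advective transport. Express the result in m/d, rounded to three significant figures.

4.00 m/d

t = 87.1 years = 31790 d
v = L / t = 1300 / 31790 = 0.04089 m/d
K = v · n / i = 0.04089 × 0.09 / 9.2e-4 = 4.00 m/d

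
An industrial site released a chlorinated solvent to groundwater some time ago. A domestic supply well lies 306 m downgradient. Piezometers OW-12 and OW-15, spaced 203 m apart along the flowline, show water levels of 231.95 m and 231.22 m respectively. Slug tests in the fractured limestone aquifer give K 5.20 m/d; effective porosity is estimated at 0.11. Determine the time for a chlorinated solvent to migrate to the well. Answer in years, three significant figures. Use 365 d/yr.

Hydraulic gradient i = (231.95 − 231.22) / 203 = 0.73 / 203 = 0.003596
Darcy flux q = K·i = 5.20 × 0.003596 = 0.01870 m/d
v = Ki/n = 5.20·0.003596/0.11 = 0.1700 m/d
t = L / v = 306 / 0.1700 = 1800 d
   = 1800 / 365 = 4.93 yr

4.93 years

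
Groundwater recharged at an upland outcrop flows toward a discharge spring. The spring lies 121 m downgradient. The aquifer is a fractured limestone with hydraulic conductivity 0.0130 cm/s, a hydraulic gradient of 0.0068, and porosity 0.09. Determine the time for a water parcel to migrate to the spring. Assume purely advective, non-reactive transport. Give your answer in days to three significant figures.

K = 0.0130 cm/s × 864 = 11.23 m/d
Darcy flux q = K·i = 11.23 × 0.0068 = 0.07638 m/d
v_s = q/n_e = 0.07638/0.09 = 0.8486 m/d
t = L / v = 121 / 0.8486 = 142.6 d

143 days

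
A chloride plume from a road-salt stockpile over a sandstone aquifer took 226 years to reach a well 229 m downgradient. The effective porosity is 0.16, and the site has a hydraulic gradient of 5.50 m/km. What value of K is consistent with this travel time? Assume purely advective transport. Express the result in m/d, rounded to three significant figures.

t = 226 years = 82490 d
v = L / t = 229 / 82490 = 0.002776 m/d
K = v · n / i = 0.002776 × 0.16 / 0.0055 = 0.0808 m/d

0.0808 m/d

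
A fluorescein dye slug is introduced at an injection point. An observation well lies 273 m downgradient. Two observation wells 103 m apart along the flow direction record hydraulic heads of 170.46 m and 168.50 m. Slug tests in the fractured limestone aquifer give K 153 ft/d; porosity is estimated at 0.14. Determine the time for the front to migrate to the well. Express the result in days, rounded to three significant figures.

Hydraulic gradient i = (170.46 − 168.50) / 103 = 1.96 / 103 = 0.01903
K = 153 ft/d × 0.3048 = 46.63 m/d
Darcy flux q = K·i = 46.63 × 0.01903 = 0.8874 m/d
v_s = q/n_e = 0.8874/0.14 = 6.339 m/d
t = L / v = 273 / 6.339 = 43.07 d

43.1 days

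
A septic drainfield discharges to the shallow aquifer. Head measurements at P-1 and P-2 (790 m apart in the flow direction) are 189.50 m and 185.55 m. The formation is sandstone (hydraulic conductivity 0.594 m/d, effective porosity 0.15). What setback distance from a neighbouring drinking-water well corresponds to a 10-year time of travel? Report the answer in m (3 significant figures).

72.3 m

Hydraulic gradient i = (189.50 − 185.55) / 790 = 3.95 / 790 = 0.005000
Darcy flux q = K·i = 0.594 × 0.005000 = 0.002970 m/d
v_s = q/n_e = 0.002970/0.15 = 0.01980 m/d
T = 10 yr × 365 = 3650 d
L = v × T = 0.01980 × 3650 = 72.27 m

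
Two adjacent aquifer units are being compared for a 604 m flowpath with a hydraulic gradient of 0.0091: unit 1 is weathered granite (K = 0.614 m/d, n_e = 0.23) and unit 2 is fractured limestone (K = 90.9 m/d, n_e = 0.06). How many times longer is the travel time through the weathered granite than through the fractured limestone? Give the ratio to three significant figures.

Unit 1 (weathered granite): v = 0.614×0.0091/0.23 = 0.02429 m/d, t = 604/0.02429 = 24860 d
Unit 2 (fractured limestone): v = 90.9×0.0091/0.06 = 13.79 m/d, t = 604/13.79 = 43.81 d
t(weathered granite) / t(fractured limestone) = 24860/43.81 = 568

568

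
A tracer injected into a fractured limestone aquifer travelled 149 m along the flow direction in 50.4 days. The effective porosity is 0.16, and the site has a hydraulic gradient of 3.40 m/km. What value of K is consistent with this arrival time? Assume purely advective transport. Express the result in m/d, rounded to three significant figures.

v = L / t = 149 / 50.4 = 2.956 m/d
K = v · n / i = 2.956 × 0.16 / 0.0034 = 139 m/d

139 m/d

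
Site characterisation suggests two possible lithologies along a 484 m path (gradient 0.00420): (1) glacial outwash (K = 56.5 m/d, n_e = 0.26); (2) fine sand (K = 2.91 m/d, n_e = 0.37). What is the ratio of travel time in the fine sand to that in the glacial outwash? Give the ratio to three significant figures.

27.6

Unit 1 (glacial outwash): v = 56.5×0.0042/0.26 = 0.9127 m/d, t = 484/0.9127 = 530.3 d
Unit 2 (fine sand): v = 2.91×0.0042/0.37 = 0.03303 m/d, t = 484/0.03303 = 14650 d
t(fine sand) / t(glacial outwash) = 14650/530.3 = 27.6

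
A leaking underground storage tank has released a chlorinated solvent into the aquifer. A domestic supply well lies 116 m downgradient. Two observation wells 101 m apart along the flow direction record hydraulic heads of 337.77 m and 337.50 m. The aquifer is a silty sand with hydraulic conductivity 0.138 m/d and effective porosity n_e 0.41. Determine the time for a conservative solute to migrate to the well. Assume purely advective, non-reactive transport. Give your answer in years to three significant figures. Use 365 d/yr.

353 years

Hydraulic gradient i = (337.77 − 337.50) / 101 = 0.27 / 101 = 0.002673
Specific discharge q = 0.138 × 0.002673 = 3.689e-4 m/d
v = Ki/n = 0.138·0.002673/0.41 = 8.998e-4 m/d
t = L / v = 116 / 8.998e-4 = 128900 d
   = 128900 / 365 = 353 yr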